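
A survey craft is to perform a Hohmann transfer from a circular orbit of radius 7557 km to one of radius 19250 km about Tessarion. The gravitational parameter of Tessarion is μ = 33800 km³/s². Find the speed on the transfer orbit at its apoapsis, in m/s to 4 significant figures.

The Hohmann ellipse has a_t = (r₁ + r₂)/2 = 13403.5 km.
At apoapsis, r = 19250 km.
Vis-viva: v = √[μ(2/r − 1/a_t)] = √[33800 × (2/19250 − 1/13403.5)] = 0.9950 km/s.

v = 995.0 m/s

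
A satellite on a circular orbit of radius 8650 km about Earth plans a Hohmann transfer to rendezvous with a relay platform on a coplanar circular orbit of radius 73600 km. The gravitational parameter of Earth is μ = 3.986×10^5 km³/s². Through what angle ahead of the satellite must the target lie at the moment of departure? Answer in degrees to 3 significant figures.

φ = 105°

Transfer-ellipse semi-major axis a_t = (r₁ + r₂)/2 = (8650 + 73600)/2 = 41125 km.
Transfer time t = π√(a_t³/μ) = 41500 s.
Target angular speed ω₂ = √(μ/r₂³) = 3.162×10^-5 rad/s.
Angle swept by the target during transfer: ω₂·t = 1.3122 rad = 75.18°.
The satellite traverses 180° on the transfer ellipse, so the target must lead by 180° − 75.18° = 105°.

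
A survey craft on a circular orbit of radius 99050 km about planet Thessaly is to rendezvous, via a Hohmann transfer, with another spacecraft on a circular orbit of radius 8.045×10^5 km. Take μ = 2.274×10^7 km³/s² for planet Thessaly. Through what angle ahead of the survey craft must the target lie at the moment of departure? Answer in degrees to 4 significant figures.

Transfer-ellipse semi-major axis a_t = (r₁ + r₂)/2 = (99050 + 8.045×10^5)/2 = 4.51775×10^5 km.
Transfer time t = π√(a_t³/μ) = 2.00050×10^5 s.
Target angular speed ω₂ = √(μ/r₂³) = 6.60855×10^-6 rad/s.
Angle swept by the target during transfer: ω₂·t = 1.32204 rad = 75.747°.
The survey craft traverses 180° on the transfer ellipse, so the target must lead by 180° − 75.747° = 104.3°.

φ = 104.3°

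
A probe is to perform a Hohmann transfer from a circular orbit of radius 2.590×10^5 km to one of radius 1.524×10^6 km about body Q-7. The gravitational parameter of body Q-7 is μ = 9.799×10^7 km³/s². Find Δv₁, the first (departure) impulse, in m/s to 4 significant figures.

Δv₁ = 5981 m/s

Semi-major axis of the transfer orbit: a_t = (2.590×10^5 + 1.524×10^6)/2 = 8.915×10^5 km.
On the circular orbit at r = 2.590×10^5 km, v_c = √(μ/r) = 19.451 km/s.
Transfer-orbit speed at the same r (vis-viva, a = a_t): v_t = √[μ(2/r − 1/a_t)] = 25.432 km/s.
Δv₁ = |v_t − v_c| = |25.432 − 19.451| = 5.981 km/s.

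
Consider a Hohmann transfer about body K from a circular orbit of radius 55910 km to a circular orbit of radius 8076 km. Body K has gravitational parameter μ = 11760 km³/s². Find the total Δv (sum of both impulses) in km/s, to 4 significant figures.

Δv = 0.6167 km/s

Semi-major axis of the transfer orbit: a_t = (55910 + 8076)/2 = 31993 km.
Circular speed at r₁: v₁ = √(μ/r₁) = √(11760/55910) = 0.4586 km/s.
Transfer-orbit speed at r₁ (vis-viva): v_a = √[μ(2/r₁ − 1/a_t)] = 0.2304 km/s.
First burn Δv₁ = |v_a − v₁| = 0.2282 km/s.
At r₂, v₂ = √(μ/r₂) = 1.2067 km/s.
Transfer-orbit speed at r₂: v_p = √[μ(2/r₂ − 1/a_t)] = 1.5952 km/s.
Second burn Δv₂ = |v₂ − v_p| = 0.3885 km/s.
Δv = Δv₁ + Δv₂ = 0.2282 + 0.3885 = 0.6167 km/s.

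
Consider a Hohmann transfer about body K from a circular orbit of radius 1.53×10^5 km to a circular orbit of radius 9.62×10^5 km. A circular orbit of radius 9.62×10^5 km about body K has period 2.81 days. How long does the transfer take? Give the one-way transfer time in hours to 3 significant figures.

From Kepler's third law T² = 4π²r³/μ at r = 9.62×10^5 km, T = 2.81 days = 2.81 × 86400 s = 2.42784×10^5 s: μ = 4π²r³/T² = 5.96273×10^8 km³/s².
Semi-major axis of the transfer orbit: a_t = (1.530×10^5 + 9.620×10^5)/2 = 5.575×10^5 km.
Transfer time t = π√(a_t³/μ) = π√((5.575×10^5)³ / 5.96273×10^8) = 53550 s.
Converting: 53550 s ÷ 3600 s/hour = 14.9 hours.

t = 14.9 hours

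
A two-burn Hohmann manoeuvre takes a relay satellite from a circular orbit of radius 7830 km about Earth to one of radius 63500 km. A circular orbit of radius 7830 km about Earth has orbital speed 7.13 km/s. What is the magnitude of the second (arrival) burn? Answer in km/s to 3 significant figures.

From the circular-orbit relation v² = μ/r at r = 7830 km: μ = v²r = (7.13)² × 7830 = 3.98053×10^5 km³/s².
The Hohmann ellipse has a_t = (r₁ + r₂)/2 = 35665 km.
On the circular orbit at r = 63500 km, v_c = √(μ/r) = 2.504 km/s.
Vis-viva on the transfer ellipse at r = 63500 km gives v_t = √[μ(2/r − 1/a_t)] = 1.173 km/s.
Δv₂ = |v_t − v_c| = |1.173 − 2.504| = 1.331 km/s.

Δv₂ = 1.33 km/s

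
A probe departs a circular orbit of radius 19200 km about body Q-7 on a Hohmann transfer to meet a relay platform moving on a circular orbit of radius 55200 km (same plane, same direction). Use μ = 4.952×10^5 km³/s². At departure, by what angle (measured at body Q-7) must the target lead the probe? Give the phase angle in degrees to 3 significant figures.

φ = 80.4°

Semi-major axis of the transfer orbit: a_t = (19200 + 55200)/2 = 37200 km.
The half-period of the transfer ellipse is t = π√(a_t³/μ) = 32030 s.
The target's mean motion on its circular orbit is ω₂ = √(μ/r₂³) = 5.426×10^-5 rad/s.
Angle swept by the target during transfer: ω₂·t = 1.738 rad = 99.58°.
Arrival is 180° from departure on the ellipse, so φ = 180° − 99.58° = 80.4°.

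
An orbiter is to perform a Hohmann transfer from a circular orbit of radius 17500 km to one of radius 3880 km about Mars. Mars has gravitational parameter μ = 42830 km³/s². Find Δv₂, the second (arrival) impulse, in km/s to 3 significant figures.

Semi-major axis of the transfer orbit: a_t = (17500 + 3880)/2 = 10690 km.
Circular speed at r = 3880 km: v_c = √(μ/r) = 3.32245 km/s.
Transfer-orbit speed at the same r (vis-viva, a = a_t): v_t = √[μ(2/r − 1/a_t)] = 4.25097 km/s.
Δv₂ = |v_t − v_c| = |4.25097 − 3.32245| = 0.9285 km/s.

Δv₂ = 0.929 km/s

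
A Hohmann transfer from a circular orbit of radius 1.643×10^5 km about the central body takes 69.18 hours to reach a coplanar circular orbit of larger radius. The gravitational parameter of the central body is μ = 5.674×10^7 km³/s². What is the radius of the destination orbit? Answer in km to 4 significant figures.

r₂ = 1.254×10^6 km

Transfer time t = 69.18 hours = 2.49048×10^5 s, and t = π√(a_t³/μ).
So a_t = (μ t²/π²)^(1/3) = (5.674×10^7 × (2.49048×10^5)² / π²)^(1/3) = 7.0912×10^5 km.
Since a_t = (r₁ + r₂)/2, r₂ = 2a_t − r₁ = 2×7.0912×10^5 − 1.643×10^5 = 1.25394×10^6 km.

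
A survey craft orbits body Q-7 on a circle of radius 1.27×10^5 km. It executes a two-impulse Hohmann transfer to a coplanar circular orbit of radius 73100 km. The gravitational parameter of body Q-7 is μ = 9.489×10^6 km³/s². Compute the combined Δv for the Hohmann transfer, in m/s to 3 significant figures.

The Hohmann ellipse has a_t = (r₁ + r₂)/2 = 1.0005×10^5 km.
At r₁ the circular-orbit speed is v₁ = √(μ/r₁) = 8.644 km/s.
Transfer-orbit speed at r₁ (vis-viva): v_a = √[μ(2/r₁ − 1/a_t)] = 7.389 km/s.
First burn Δv₁ = |v_a − v₁| = 1.255 km/s.
Circular speed at r₂: v₂ = √(μ/r₂) = 11.393 km/s.
Transfer-orbit speed at r₂: v_p = √[μ(2/r₂ − 1/a_t)] = 12.836 km/s.
Second burn Δv₂ = |v₂ − v_p| = 1.443 km/s.
Δv = Δv₁ + Δv₂ = 1.255 + 1.443 = 2.698 km/s.

Δv = 2700 m/s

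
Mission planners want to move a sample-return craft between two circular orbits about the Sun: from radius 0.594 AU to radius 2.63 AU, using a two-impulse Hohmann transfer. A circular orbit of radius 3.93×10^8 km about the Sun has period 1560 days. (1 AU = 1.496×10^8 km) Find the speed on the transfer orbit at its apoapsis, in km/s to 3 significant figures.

From Kepler's third law T² = 4π²r³/μ at r = 3.93×10^8 km, T = 1560 days = 1560 × 86400 s = 1.34784×10^8 s: μ = 4π²r³/T² = 1.31905×10^11 km³/s².
In km: r₁ = 0.594 × 1.496×10^8 = 8.88624×10^7 km; r₂ = 2.63 × 1.496×10^8 = 3.93448×10^8 km.
The Hohmann ellipse has a_t = (r₁ + r₂)/2 = 2.411552×10^8 km.
The apoapsis of the transfer ellipse is at r = 3.93448×10^8 km.
Vis-viva: v = √[μ(2/r − 1/a_t)] = √[1.31905×10^11 × (2/3.93448×10^8 − 1/2.411552×10^8)] = 11.11 km/s.

v = 11.1 km/s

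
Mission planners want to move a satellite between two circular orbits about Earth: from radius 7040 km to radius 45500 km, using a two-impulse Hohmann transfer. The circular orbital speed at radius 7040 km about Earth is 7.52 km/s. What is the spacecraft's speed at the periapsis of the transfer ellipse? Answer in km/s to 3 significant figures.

From the circular-orbit relation v² = μ/r at r = 7040 km: μ = v²r = (7.52)² × 7040 = 3.98115×10^5 km³/s².
The Hohmann ellipse has a_t = (r₁ + r₂)/2 = 26270 km.
The periapsis of the transfer ellipse is at r = 7040 km.
From the vis-viva equation, v = √[μ(2/r − 1/a_t)] = 9.897 km/s.

v = 9.90 km/s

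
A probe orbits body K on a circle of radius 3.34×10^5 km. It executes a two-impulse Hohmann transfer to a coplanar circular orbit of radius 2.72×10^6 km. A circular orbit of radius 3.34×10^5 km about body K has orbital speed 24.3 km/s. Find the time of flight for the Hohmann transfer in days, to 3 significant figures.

From the circular-orbit relation v² = μ/r at r = 3.34×10^5 km: μ = v²r = (24.3)² × 3.34×10^5 = 1.97224×10^8 km³/s².
Transfer-ellipse semi-major axis a_t = (r₁ + r₂)/2 = (3.340×10^5 + 2.720×10^6)/2 = 1.527×10^6 km.
By Kepler's third law the transfer-orbit period is T = 2π√(a_t³/μ), so t = T/2 = 4.221×10^5 s.
Converting: 4.221×10^5 s ÷ 86400 s/day = 4.89 days.

t = 4.89 days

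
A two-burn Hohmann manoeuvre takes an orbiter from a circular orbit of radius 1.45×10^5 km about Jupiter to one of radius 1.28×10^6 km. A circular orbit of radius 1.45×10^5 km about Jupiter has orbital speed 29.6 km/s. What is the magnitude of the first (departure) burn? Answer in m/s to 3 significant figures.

Δv₁ = 10100 m/s

From the circular-orbit relation v² = μ/r at r = 1.45×10^5 km: μ = v²r = (29.6)² × 1.45×10^5 = 1.27043×10^8 km³/s².
Semi-major axis of the transfer orbit: a_t = (1.450×10^5 + 1.280×10^6)/2 = 7.125×10^5 km.
Circular speed at r = 1.450×10^5 km: v_c = √(μ/r) = 29.60 km/s.
Vis-viva on the transfer ellipse at r = 1.450×10^5 km gives v_t = √[μ(2/r − 1/a_t)] = 39.67 km/s.
Δv₁ = |v_t − v_c| = |39.67 − 29.60| = 10.07 km/s.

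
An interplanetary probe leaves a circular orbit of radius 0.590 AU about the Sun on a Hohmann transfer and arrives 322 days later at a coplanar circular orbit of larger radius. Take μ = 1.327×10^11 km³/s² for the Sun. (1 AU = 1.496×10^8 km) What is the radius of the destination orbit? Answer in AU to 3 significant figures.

r₂ = 2.33 AU

In km: r₁ = 0.590 × 1.496×10^8 = 8.8264×10^7 km.
Transfer time t = 322 days = 2.78208×10^7 s, and t = π√(a_t³/μ).
So a_t = (μ t²/π²)^(1/3) = (1.327×10^11 × (2.78208×10^7)² / π²)^(1/3) = 2.1832×10^8 km.
Since a_t = (r₁ + r₂)/2, r₂ = 2a_t − r₁ = 2×2.1832×10^8 − 8.8264×10^7 = 3.48376×10^8 km.
In AU: r₂ = 3.48376×10^8 / 1.496×10^8 = 2.33 AU.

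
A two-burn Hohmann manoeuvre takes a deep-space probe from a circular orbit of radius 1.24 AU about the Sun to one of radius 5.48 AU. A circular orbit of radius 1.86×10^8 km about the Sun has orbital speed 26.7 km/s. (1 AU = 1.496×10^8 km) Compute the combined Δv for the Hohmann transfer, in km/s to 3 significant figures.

Δv = 12.4 km/s

From the circular-orbit relation v² = μ/r at r = 1.86×10^8 km: μ = v²r = (26.7)² × 1.86×10^8 = 1.32598×10^11 km³/s².
In km: r₁ = 1.24 × 1.496×10^8 = 1.85504×10^8 km; r₂ = 5.48 × 1.496×10^8 = 8.19808×10^8 km.
Transfer-ellipse semi-major axis a_t = (r₁ + r₂)/2 = (1.85504×10^8 + 8.19808×10^8)/2 = 5.02656×10^8 km.
At r₁ the circular-orbit speed is v₁ = √(μ/r₁) = 26.736 km/s.
On the transfer ellipse at r₁, v² = μ(2/r − 1/a) gives v_p = √[μ(2/r₁ − 1/a_t)] = 34.144 km/s.
First burn Δv₁ = |v_p − v₁| = 7.408 km/s.
At r₂, v₂ = √(μ/r₂) = 12.718 km/s.
Transfer-orbit speed at r₂: v_a = √[μ(2/r₂ − 1/a_t)] = 7.7260 km/s.
Second burn Δv₂ = |v₂ − v_a| = 4.992 km/s.
Total Δv = Δv₁ + Δv₂ = 12.40 km/s.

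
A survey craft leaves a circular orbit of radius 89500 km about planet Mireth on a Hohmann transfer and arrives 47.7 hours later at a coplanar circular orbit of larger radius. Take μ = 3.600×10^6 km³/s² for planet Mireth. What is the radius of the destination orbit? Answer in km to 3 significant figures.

Transfer time t = 47.7 hours = 1.7172×10^5 s, and t = π√(a_t³/μ).
So a_t = (μ t²/π²)^(1/3) = (3.600×10^6 × (1.7172×10^5)² / π²)^(1/3) = 2.2074×10^5 km.
Since a_t = (r₁ + r₂)/2, r₂ = 2a_t − r₁ = 2×2.2074×10^5 − 89500 = 3.5198×10^5 km.

r₂ = 3.52×10^5 km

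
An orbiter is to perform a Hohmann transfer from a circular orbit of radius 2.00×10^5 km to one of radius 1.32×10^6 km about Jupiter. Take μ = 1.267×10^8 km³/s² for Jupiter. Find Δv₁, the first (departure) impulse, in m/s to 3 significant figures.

Δv₁ = 8000 m/s

Transfer-ellipse semi-major axis a_t = (r₁ + r₂)/2 = (2.000×10^5 + 1.320×10^6)/2 = 7.600×10^5 km.
Circular speed at r = 2.000×10^5 km: v_c = √(μ/r) = 25.1694 km/s.
Vis-viva on the transfer ellipse at r = 2.000×10^5 km gives v_t = √[μ(2/r − 1/a_t)] = 33.1706 km/s.
Δv₁ = |v_t − v_c| = |33.1706 − 25.1694| = 8.001 km/s.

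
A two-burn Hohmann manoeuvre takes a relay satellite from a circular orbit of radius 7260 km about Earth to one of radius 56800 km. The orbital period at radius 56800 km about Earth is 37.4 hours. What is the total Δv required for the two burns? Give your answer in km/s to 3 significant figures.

From Kepler's third law T² = 4π²r³/μ at r = 56800 km, T = 37.4 hours = 37.4 × 3600 s = 1.3464×10^5 s: μ = 4π²r³/T² = 3.99077×10^5 km³/s².
Transfer-ellipse semi-major axis a_t = (r₁ + r₂)/2 = (7260 + 56800)/2 = 32030 km.
Circular speed at r₁: v₁ = √(μ/r₁) = √(3.99077×10^5/7260) = 7.414 km/s.
Transfer-orbit speed at r₁ (vis-viva): v_p = √[μ(2/r₁ − 1/a_t)] = 9.873 km/s.
First burn Δv₁ = |v_p − v₁| = 2.459 km/s.
Circular speed at r₂: v₂ = √(μ/r₂) = 2.651 km/s.
Transfer-orbit speed at r₂: v_a = √[μ(2/r₂ − 1/a_t)] = 1.262 km/s.
Second burn Δv₂ = |v₂ − v_a| = 1.389 km/s.
Total Δv = Δv₁ + Δv₂ = 3.848 km/s.

Δv = 3.85 km/s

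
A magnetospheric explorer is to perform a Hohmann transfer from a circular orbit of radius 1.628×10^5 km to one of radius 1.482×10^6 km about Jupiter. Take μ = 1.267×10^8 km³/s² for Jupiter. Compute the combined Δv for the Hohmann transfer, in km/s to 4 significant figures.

Δv = 14.68 km/s

The Hohmann ellipse has a_t = (r₁ + r₂)/2 = 8.224×10^5 km.
Circular speed at r₁: v₁ = √(μ/r₁) = √(1.267×10^8/1.628×10^5) = 27.897 km/s.
Transfer-orbit speed at r₁ (v² = μ(2/r − 1/a)): v_p = √[μ(2/r₁ − 1/a_t)] = 37.449 km/s.
First burn Δv₁ = |v_p − v₁| = 9.552 km/s.
Circular speed at r₂: v₂ = √(μ/r₂) = 9.246 km/s.
Transfer-orbit speed at r₂: v_a = √[μ(2/r₂ − 1/a_t)] = 4.114 km/s.
Second burn Δv₂ = |v₂ − v_a| = 5.132 km/s.
Δv = Δv₁ + Δv₂ = 9.552 + 5.132 = 14.68 km/s.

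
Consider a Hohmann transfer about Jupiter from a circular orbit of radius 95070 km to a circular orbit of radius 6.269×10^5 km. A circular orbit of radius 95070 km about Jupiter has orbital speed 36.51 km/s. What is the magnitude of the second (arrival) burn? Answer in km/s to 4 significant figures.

Δv₂ = 6.921 km/s

From the circular-orbit relation v² = μ/r at r = 95070 km: μ = v²r = (36.51)² × 95070 = 1.26726×10^8 km³/s².
The Hohmann ellipse has a_t = (r₁ + r₂)/2 = 3.60985×10^5 km.
On the circular orbit at r = 6.269×10^5 km, v_c = √(μ/r) = 14.2179 km/s.
Transfer-orbit speed at the same r (vis-viva, a = a_t): v_t = √[μ(2/r − 1/a_t)] = 7.29645 km/s.
Δv₂ = |v_t − v_c| = |7.29645 − 14.2179| = 6.921 km/s.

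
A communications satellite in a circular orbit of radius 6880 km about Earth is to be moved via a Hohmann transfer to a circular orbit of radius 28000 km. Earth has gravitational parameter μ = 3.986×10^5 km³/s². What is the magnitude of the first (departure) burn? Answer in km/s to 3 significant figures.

The Hohmann ellipse has a_t = (r₁ + r₂)/2 = 17440 km.
On the circular orbit at r = 6880 km, v_c = √(μ/r) = 7.612 km/s.
Vis-viva on the transfer ellipse at r = 6880 km gives v_t = √[μ(2/r − 1/a_t)] = 9.645 km/s.
Δv₁ = |v_t − v_c| = |9.645 − 7.612| = 2.033 km/s.

Δv₁ = 2.03 km/s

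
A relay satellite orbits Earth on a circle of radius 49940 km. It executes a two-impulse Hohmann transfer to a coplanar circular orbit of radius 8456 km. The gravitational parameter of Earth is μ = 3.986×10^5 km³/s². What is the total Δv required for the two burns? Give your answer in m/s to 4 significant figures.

Δv = 3418 m/s

Transfer-ellipse semi-major axis a_t = (r₁ + r₂)/2 = (49940 + 8456)/2 = 29198 km.
At r₁ the circular-orbit speed is v₁ = √(μ/r₁) = 2.825 km/s.
Transfer-orbit speed at r₁ (v² = μ(2/r − 1/a)): v_a = √[μ(2/r₁ − 1/a_t)] = 1.520 km/s.
First burn Δv₁ = |v_a − v₁| = 1.305 km/s.
At r₂, v₂ = √(μ/r₂) = 6.866 km/s.
Transfer-orbit speed at r₂: v_p = √[μ(2/r₂ − 1/a_t)] = 8.979 km/s.
Second burn Δv₂ = |v₂ − v_p| = 2.113 km/s.
Δv = Δv₁ + Δv₂ = 1.305 + 2.113 = 3.418 km/s.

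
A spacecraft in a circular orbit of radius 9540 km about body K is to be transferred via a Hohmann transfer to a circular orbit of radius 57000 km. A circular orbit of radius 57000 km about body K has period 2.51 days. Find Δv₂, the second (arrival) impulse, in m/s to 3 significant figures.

From Kepler's third law T² = 4π²r³/μ at r = 57000 km, T = 2.51 days = 2.51 × 86400 s = 2.16864×10^5 s: μ = 4π²r³/T² = 1.55457×10^5 km³/s².
Transfer-ellipse semi-major axis a_t = (r₁ + r₂)/2 = (9540 + 57000)/2 = 33270 km.
Circular speed at r = 57000 km: v_c = √(μ/r) = 1.65146 km/s.
Vis-viva on the transfer ellipse at r = 57000 km gives v_t = √[μ(2/r − 1/a_t)] = 0.884331 km/s.
Δv₂ = |v_t − v_c| = |0.884331 − 1.65146| = 0.7671 km/s.

Δv₂ = 767 m/s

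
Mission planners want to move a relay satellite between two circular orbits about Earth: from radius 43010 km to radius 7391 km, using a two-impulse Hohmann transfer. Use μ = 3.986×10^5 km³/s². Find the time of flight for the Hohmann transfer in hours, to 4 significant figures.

t = 5.530 hours

The Hohmann ellipse has a_t = (r₁ + r₂)/2 = 25200.5 km.
Half the transfer-orbit period gives t = π√(a_t³/μ) = 19907 s.
Converting: 19907 s ÷ 3600 s/hour = 5.530 hours.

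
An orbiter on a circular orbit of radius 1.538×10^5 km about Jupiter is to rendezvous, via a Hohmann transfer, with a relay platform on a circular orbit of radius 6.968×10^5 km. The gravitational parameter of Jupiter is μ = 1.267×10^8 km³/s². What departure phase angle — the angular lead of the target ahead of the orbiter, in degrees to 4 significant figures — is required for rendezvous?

φ = 94.17°

Semi-major axis of the transfer orbit: a_t = (1.538×10^5 + 6.968×10^5)/2 = 4.253×10^5 km.
The half-period of the transfer ellipse is t = π√(a_t³/μ) = 77410 s.
The target's mean motion on its circular orbit is ω₂ = √(μ/r₂³) = 1.935×10^-5 rad/s.
Angle swept by the target during transfer: ω₂·t = 1.498 rad = 85.83°.
Arrival is 180° from departure on the ellipse, so φ = 180° − 85.83° = 94.17°.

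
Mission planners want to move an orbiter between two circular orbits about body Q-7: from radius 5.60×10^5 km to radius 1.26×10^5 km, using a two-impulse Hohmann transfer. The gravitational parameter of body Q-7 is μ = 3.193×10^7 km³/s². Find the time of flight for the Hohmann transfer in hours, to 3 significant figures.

t = 31.0 hours

Transfer-ellipse semi-major axis a_t = (r₁ + r₂)/2 = (5.600×10^5 + 1.260×10^5)/2 = 3.430×10^5 km.
Transfer time t = π√(a_t³/μ) = π√((3.430×10^5)³ / 3.193×10^7) = 1.117×10^5 s.
Converting: 1.117×10^5 s ÷ 3600 s/hour = 31.0 hours.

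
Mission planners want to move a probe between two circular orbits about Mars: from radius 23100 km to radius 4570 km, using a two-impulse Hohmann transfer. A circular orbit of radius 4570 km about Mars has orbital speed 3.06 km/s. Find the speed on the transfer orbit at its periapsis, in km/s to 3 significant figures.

v = 3.95 km/s

From the circular-orbit relation v² = μ/r at r = 4570 km: μ = v²r = (3.06)² × 4570 = 42791.7 km³/s².
The Hohmann ellipse has a_t = (r₁ + r₂)/2 = 13835 km.
At periapsis, r = 4570 km.
Applying v² = μ(2/r − 1/a_t): v = 3.954 km/s.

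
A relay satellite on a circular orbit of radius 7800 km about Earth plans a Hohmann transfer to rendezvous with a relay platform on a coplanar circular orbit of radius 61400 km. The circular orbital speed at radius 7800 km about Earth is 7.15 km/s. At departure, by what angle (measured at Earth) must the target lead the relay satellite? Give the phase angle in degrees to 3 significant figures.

φ = 104°

From the circular-orbit relation v² = μ/r at r = 7800 km: μ = v²r = (7.15)² × 7800 = 3.98756×10^5 km³/s².
The Hohmann ellipse has a_t = (r₁ + r₂)/2 = 34600 km.
The half-period of the transfer ellipse is t = π√(a_t³/μ) = 32019.2 s.
Target angular speed ω₂ = √(μ/r₂³) = 4.15050×10^-5 rad/s.
Angle swept by the target during transfer: ω₂·t = 1.32896 rad = 76.14°.
The relay satellite traverses 180° on the transfer ellipse, so the target must lead by 180° − 76.14° = 104°.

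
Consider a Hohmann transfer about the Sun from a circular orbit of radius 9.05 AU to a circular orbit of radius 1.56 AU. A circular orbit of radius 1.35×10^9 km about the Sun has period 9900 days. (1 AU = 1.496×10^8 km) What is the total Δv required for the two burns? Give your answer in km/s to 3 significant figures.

From Kepler's third law T² = 4π²r³/μ at r = 1.35×10^9 km, T = 9900 days = 9900 × 86400 s = 8.5536×10^8 s: μ = 4π²r³/T² = 1.32759×10^11 km³/s².
In km: r₁ = 9.05 × 1.496×10^8 = 1.35388×10^9 km; r₂ = 1.56 × 1.496×10^8 = 2.33376×10^8 km.
Semi-major axis of the transfer orbit: a_t = (1.35388×10^9 + 2.33376×10^8)/2 = 7.93628×10^8 km.
At r₁ the circular-orbit speed is v₁ = √(μ/r₁) = 9.9024 km/s.
On the transfer ellipse at r₁, vis-viva gives v_a = √[μ(2/r₁ − 1/a_t)] = 5.3698 km/s.
First burn Δv₁ = |v_a − v₁| = 4.533 km/s.
At r₂, v₂ = √(μ/r₂) = 23.851 km/s.
Transfer-orbit speed at r₂: v_p = √[μ(2/r₂ − 1/a_t)] = 31.152 km/s.
Second burn Δv₂ = |v₂ − v_p| = 7.301 km/s.
Total Δv = Δv₁ + Δv₂ = 11.83 km/s.

Δv = 11.8 km/s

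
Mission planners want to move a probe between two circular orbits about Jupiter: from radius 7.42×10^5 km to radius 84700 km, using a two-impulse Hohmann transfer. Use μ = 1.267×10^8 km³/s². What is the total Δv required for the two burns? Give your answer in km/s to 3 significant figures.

The Hohmann ellipse has a_t = (r₁ + r₂)/2 = 4.1335×10^5 km.
At r₁ the circular-orbit speed is v₁ = √(μ/r₁) = 13.067 km/s.
Transfer-orbit speed at r₁ (vis-viva): v_a = √[μ(2/r₁ − 1/a_t)] = 5.9152 km/s.
First burn Δv₁ = |v_a − v₁| = 7.152 km/s.
Circular speed at r₂: v₂ = √(μ/r₂) = 38.68 km/s.
Transfer-orbit speed at r₂: v_p = √[μ(2/r₂ − 1/a_t)] = 51.82 km/s.
Second burn Δv₂ = |v₂ − v_p| = 13.14 km/s.
Δv = Δv₁ + Δv₂ = 7.152 + 13.14 = 20.29 km/s.

Δv = 20.3 km/s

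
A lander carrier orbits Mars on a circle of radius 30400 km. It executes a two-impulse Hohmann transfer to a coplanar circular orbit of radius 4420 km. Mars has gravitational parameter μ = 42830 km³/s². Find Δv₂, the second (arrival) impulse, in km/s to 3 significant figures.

Δv₂ = 1.00 km/s

Transfer-ellipse semi-major axis a_t = (r₁ + r₂)/2 = (30400 + 4420)/2 = 17410 km.
Circular speed at r = 4420 km: v_c = √(μ/r) = 3.11288 km/s.
Vis-viva on the transfer ellipse at r = 4420 km gives v_t = √[μ(2/r − 1/a_t)] = 4.11339 km/s.
Δv₂ = |v_t − v_c| = |4.11339 − 3.11288| = 1.001 km/s.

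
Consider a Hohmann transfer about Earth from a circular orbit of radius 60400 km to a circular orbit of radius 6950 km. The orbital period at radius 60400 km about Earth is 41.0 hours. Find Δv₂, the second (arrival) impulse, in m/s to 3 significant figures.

From Kepler's third law T² = 4π²r³/μ at r = 60400 km, T = 41.0 hours = 41.0 × 3600 s = 1.476×10^5 s: μ = 4π²r³/T² = 3.99299×10^5 km³/s².
The Hohmann ellipse has a_t = (r₁ + r₂)/2 = 33675 km.
Circular speed at r = 6950 km: v_c = √(μ/r) = 7.57978 km/s.
Vis-viva on the transfer ellipse at r = 6950 km gives v_t = √[μ(2/r − 1/a_t)] = 10.1513 km/s.
Δv₂ = |v_t − v_c| = |10.1513 − 7.57978| = 2.572 km/s.

Δv₂ = 2570 m/s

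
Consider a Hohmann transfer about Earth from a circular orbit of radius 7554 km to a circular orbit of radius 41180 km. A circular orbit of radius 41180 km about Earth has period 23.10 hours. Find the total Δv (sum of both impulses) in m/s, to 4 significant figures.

Δv = 3558 m/s

From Kepler's third law T² = 4π²r³/μ at r = 41180 km, T = 23.10 hours = 23.10 × 3600 s = 83160 s: μ = 4π²r³/T² = 3.98648×10^5 km³/s².
Semi-major axis of the transfer orbit: a_t = (7554 + 41180)/2 = 24367 km.
Circular speed at r₁: v₁ = √(μ/r₁) = √(3.98648×10^5/7554) = 7.265 km/s.
On the transfer ellipse at r₁, v² = μ(2/r − 1/a) gives v_p = √[μ(2/r₁ − 1/a_t)] = 9.444 km/s.
First burn Δv₁ = |v_p − v₁| = 2.179 km/s.
At r₂, v₂ = √(μ/r₂) = 3.111 km/s.
Transfer-orbit speed at r₂: v_a = √[μ(2/r₂ − 1/a_t)] = 1.732 km/s.
Second burn Δv₂ = |v₂ − v_a| = 1.379 km/s.
Total Δv = Δv₁ + Δv₂ = 3.558 km/s.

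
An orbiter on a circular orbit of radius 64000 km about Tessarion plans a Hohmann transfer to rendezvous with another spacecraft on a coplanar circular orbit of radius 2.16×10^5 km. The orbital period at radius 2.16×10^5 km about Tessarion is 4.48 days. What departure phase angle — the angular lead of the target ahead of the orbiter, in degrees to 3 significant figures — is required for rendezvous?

From Kepler's third law T² = 4π²r³/μ at r = 2.16×10^5 km, T = 4.48 days = 4.48 × 86400 s = 3.87072×10^5 s: μ = 4π²r³/T² = 2.65545×10^6 km³/s².
Semi-major axis of the transfer orbit: a_t = (64000 + 2.160×10^5)/2 = 1.400×10^5 km.
The half-period of the transfer ellipse is t = π√(a_t³/μ) = 1.00989×10^5 s.
Target angular speed ω₂ = √(μ/r₂³) = 1.62326×10^-5 rad/s.
Angle swept by the target during transfer: ω₂·t = 1.63931 rad = 93.93°.
The orbiter traverses 180° on the transfer ellipse, so the target must lead by 180° − 93.93° = 86.1°.

φ = 86.1°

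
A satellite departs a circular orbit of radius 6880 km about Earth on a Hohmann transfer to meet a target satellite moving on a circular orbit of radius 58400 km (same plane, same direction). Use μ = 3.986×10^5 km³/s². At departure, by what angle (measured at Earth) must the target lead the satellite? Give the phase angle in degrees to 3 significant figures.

φ = 105°

Semi-major axis of the transfer orbit: a_t = (6880 + 58400)/2 = 32640 km.
The half-period of the transfer ellipse is t = π√(a_t³/μ) = 29340 s.
Target angular speed ω₂ = √(μ/r₂³) = 4.474×10^-5 rad/s.
Angle swept by the target during transfer: ω₂·t = 1.3127 rad = 75.21°.
The satellite traverses 180° on the transfer ellipse, so the target must lead by 180° − 75.21° = 105°.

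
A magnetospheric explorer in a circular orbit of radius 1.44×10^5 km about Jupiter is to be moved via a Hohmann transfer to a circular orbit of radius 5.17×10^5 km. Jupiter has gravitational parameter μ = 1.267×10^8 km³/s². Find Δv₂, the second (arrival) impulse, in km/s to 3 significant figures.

The Hohmann ellipse has a_t = (r₁ + r₂)/2 = 3.305×10^5 km.
On the circular orbit at r = 5.170×10^5 km, v_c = √(μ/r) = 15.6546 km/s.
Transfer-orbit speed at the same r (vis-viva, a = a_t): v_t = √[μ(2/r − 1/a_t)] = 10.3333 km/s.
Δv₂ = |v_t − v_c| = |10.3333 − 15.6546| = 5.321 km/s.

Δv₂ = 5.32 km/s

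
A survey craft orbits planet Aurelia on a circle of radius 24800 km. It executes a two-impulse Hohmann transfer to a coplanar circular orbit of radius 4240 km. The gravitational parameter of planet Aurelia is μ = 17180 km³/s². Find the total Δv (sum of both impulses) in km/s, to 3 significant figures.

Δv = 1.00 km/s

Semi-major axis of the transfer orbit: a_t = (24800 + 4240)/2 = 14520 km.
At r₁ the circular-orbit speed is v₁ = √(μ/r₁) = 0.8323 km/s.
On the transfer ellipse at r₁, v² = μ(2/r − 1/a) gives v_a = √[μ(2/r₁ − 1/a_t)] = 0.4498 km/s.
First burn Δv₁ = |v_a − v₁| = 0.3825 km/s.
At r₂, v₂ = √(μ/r₂) = 2.0129 km/s.
Transfer-orbit speed at r₂: v_p = √[μ(2/r₂ − 1/a_t)] = 2.6307 km/s.
Second burn Δv₂ = |v₂ − v_p| = 0.6178 km/s.
Total Δv = Δv₁ + Δv₂ = 1.000 km/s.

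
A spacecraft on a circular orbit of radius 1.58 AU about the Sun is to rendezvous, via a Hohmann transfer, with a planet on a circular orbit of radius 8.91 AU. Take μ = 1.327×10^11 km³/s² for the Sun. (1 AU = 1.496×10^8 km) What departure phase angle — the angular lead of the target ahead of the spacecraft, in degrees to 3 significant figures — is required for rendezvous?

In km: r₁ = 1.58 × 1.496×10^8 = 2.36368×10^8 km; r₂ = 8.91 × 1.496×10^8 = 1.332936×10^9 km.
The Hohmann ellipse has a_t = (r₁ + r₂)/2 = 7.84652×10^8 km.
The half-period of the transfer ellipse is t = π√(a_t³/μ) = 1.896×10^8 s.
Target angular speed ω₂ = √(μ/r₂³) = 7.486×10^-9 rad/s.
Angle swept by the target during transfer: ω₂·t = 1.419 rad = 81.30°.
Arrival is 180° from departure on the ellipse, so φ = 180° − 81.30° = 98.7°.

φ = 98.7°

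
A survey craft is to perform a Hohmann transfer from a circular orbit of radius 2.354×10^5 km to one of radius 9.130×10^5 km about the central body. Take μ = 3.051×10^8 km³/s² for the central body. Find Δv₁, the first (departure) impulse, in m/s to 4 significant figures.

Transfer-ellipse semi-major axis a_t = (r₁ + r₂)/2 = (2.354×10^5 + 9.130×10^5)/2 = 5.742×10^5 km.
On the circular orbit at r = 2.354×10^5 km, v_c = √(μ/r) = 36.001 km/s.
Vis-viva on the transfer ellipse at r = 2.354×10^5 km gives v_t = √[μ(2/r − 1/a_t)] = 45.396 km/s.
Δv₁ = |v_t − v_c| = |45.396 − 36.001| = 9.395 km/s.

Δv₁ = 9395 m/s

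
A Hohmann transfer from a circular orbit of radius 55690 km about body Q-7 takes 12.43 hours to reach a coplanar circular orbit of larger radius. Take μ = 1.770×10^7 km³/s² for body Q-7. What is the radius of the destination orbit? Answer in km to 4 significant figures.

Transfer time t = 12.43 hours = 44748 s, and t = π√(a_t³/μ).
So a_t = (μ t²/π²)^(1/3) = (1.770×10^7 × (44748)² / π²)^(1/3) = 1.5313×10^5 km.
Since a_t = (r₁ + r₂)/2, r₂ = 2a_t − r₁ = 2×1.5313×10^5 − 55690 = 2.5057×10^5 km.

r₂ = 2.506×10^5 km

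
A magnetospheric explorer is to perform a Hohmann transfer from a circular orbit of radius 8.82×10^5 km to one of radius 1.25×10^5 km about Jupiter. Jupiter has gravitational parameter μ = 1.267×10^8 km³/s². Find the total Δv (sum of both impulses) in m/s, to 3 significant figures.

The Hohmann ellipse has a_t = (r₁ + r₂)/2 = 5.035×10^5 km.
Circular speed at r₁: v₁ = √(μ/r₁) = √(1.267×10^8/8.820×10^5) = 11.9854 km/s.
On the transfer ellipse at r₁, vis-viva gives v_a = √[μ(2/r₁ − 1/a_t)] = 5.97186 km/s.
First burn Δv₁ = |v_a − v₁| = 6.014 km/s.
At r₂, v₂ = √(μ/r₂) = 31.84 km/s.
Transfer-orbit speed at r₂: v_p = √[μ(2/r₂ − 1/a_t)] = 42.14 km/s.
Second burn Δv₂ = |v₂ − v_p| = 10.30 km/s.
Total Δv = Δv₁ + Δv₂ = 16.31 km/s.

Δv = 16300 m/s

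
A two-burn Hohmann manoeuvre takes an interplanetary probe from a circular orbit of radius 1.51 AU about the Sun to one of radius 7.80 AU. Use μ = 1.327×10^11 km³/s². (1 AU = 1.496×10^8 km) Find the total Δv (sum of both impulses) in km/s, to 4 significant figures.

Δv = 11.73 km/s

In km: r₁ = 1.51 × 1.496×10^8 = 2.25896×10^8 km; r₂ = 7.80 × 1.496×10^8 = 1.16688×10^9 km.
Transfer-ellipse semi-major axis a_t = (r₁ + r₂)/2 = (2.25896×10^8 + 1.16688×10^9)/2 = 6.96388×10^8 km.
At r₁ the circular-orbit speed is v₁ = √(μ/r₁) = 24.237 km/s.
On the transfer ellipse at r₁, vis-viva gives v_p = √[μ(2/r₁ − 1/a_t)] = 31.374 km/s.
First burn Δv₁ = |v_p − v₁| = 7.137 km/s.
Circular speed at r₂: v₂ = √(μ/r₂) = 10.664 km/s.
Transfer-orbit speed at r₂: v_a = √[μ(2/r₂ − 1/a_t)] = 6.0737 km/s.
Second burn Δv₂ = |v₂ − v_a| = 4.590 km/s.
Δv = Δv₁ + Δv₂ = 7.137 + 4.590 = 11.73 km/s.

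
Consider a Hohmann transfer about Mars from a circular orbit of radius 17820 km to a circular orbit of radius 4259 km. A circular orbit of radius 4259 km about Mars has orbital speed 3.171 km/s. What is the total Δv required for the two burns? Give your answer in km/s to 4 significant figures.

Δv = 1.445 km/s

From the circular-orbit relation v² = μ/r at r = 4259 km: μ = v²r = (3.171)² × 4259 = 42825.3 km³/s².
The Hohmann ellipse has a_t = (r₁ + r₂)/2 = 11039.5 km.
Circular speed at r₁: v₁ = √(μ/r₁) = √(42825.3/17820) = 1.5502 km/s.
On the transfer ellipse at r₁, v² = μ(2/r − 1/a) gives v_a = √[μ(2/r₁ − 1/a_t)] = 0.96289 km/s.
First burn Δv₁ = |v_a − v₁| = 0.5873 km/s.
Circular speed at r₂: v₂ = √(μ/r₂) = 3.1710 km/s.
Transfer-orbit speed at r₂: v_p = √[μ(2/r₂ − 1/a_t)] = 4.0288 km/s.
Second burn Δv₂ = |v₂ − v_p| = 0.8578 km/s.
Total Δv = Δv₁ + Δv₂ = 1.445 km/s.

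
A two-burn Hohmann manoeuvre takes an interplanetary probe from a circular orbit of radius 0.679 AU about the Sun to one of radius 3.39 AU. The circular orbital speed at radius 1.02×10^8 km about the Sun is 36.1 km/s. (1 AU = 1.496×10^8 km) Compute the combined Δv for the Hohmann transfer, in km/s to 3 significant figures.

From the circular-orbit relation v² = μ/r at r = 1.02×10^8 km: μ = v²r = (36.1)² × 1.02×10^8 = 1.32927×10^11 km³/s².
In km: r₁ = 0.679 × 1.496×10^8 = 1.015784×10^8 km; r₂ = 3.39 × 1.496×10^8 = 5.07144×10^8 km.
Transfer-ellipse semi-major axis a_t = (r₁ + r₂)/2 = (1.015784×10^8 + 5.07144×10^8)/2 = 3.043612×10^8 km.
Circular speed at r₁: v₁ = √(μ/r₁) = √(1.32927×10^11/1.015784×10^8) = 36.175 km/s.
On the transfer ellipse at r₁, vis-viva gives v_p = √[μ(2/r₁ − 1/a_t)] = 46.696 km/s.
First burn Δv₁ = |v_p − v₁| = 10.52 km/s.
Circular speed at r₂: v₂ = √(μ/r₂) = 16.19 km/s.
Transfer-orbit speed at r₂: v_a = √[μ(2/r₂ − 1/a_t)] = 9.353 km/s.
Second burn Δv₂ = |v₂ − v_a| = 6.837 km/s.
Δv = Δv₁ + Δv₂ = 10.52 + 6.837 = 17.36 km/s.

Δv = 17.4 km/s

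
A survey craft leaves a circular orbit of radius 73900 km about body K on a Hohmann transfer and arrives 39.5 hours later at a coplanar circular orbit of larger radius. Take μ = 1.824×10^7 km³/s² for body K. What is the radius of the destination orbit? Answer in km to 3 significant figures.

r₂ = 5.95×10^5 km

Transfer time t = 39.5 hours = 1.422×10^5 s, and t = π√(a_t³/μ).
So a_t = (μ t²/π²)^(1/3) = (1.824×10^7 × (1.422×10^5)² / π²)^(1/3) = 3.3433×10^5 km.
Since a_t = (r₁ + r₂)/2, r₂ = 2a_t − r₁ = 2×3.3433×10^5 − 73900 = 5.9476×10^5 km.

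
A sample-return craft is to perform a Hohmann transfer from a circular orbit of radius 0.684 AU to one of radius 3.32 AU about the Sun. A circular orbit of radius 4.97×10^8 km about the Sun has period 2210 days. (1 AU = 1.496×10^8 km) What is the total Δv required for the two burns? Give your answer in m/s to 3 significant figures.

Δv = 17200 m/s

From Kepler's third law T² = 4π²r³/μ at r = 4.97×10^8 km, T = 2210 days = 2210 × 86400 s = 1.90944×10^8 s: μ = 4π²r³/T² = 1.32928×10^11 km³/s².
In km: r₁ = 0.684 × 1.496×10^8 = 1.023264×10^8 km; r₂ = 3.32 × 1.496×10^8 = 4.96672×10^8 km.
Transfer-ellipse semi-major axis a_t = (r₁ + r₂)/2 = (1.023264×10^8 + 4.96672×10^8)/2 = 2.994992×10^8 km.
At r₁ the circular-orbit speed is v₁ = √(μ/r₁) = 36.04 km/s.
Transfer-orbit speed at r₁ (vis-viva equation): v_p = √[μ(2/r₁ − 1/a_t)] = 46.41 km/s.
First burn Δv₁ = |v_p − v₁| = 10.37 km/s.
Circular speed at r₂: v₂ = √(μ/r₂) = 16.3596 km/s.
Transfer-orbit speed at r₂: v_a = √[μ(2/r₂ − 1/a_t)] = 9.56246 km/s.
Second burn Δv₂ = |v₂ − v_a| = 6.797 km/s.
Δv = Δv₁ + Δv₂ = 10.37 + 6.797 = 17.17 km/s.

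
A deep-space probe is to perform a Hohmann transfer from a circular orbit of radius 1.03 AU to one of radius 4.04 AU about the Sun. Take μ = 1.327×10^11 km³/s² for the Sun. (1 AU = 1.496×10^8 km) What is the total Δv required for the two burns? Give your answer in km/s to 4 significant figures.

Δv = 13.07 km/s

In km: r₁ = 1.03 × 1.496×10^8 = 1.54088×10^8 km; r₂ = 4.04 × 1.496×10^8 = 6.04384×10^8 km.
Semi-major axis of the transfer orbit: a_t = (1.54088×10^8 + 6.04384×10^8)/2 = 3.79236×10^8 km.
At r₁ the circular-orbit speed is v₁ = √(μ/r₁) = 29.346 km/s.
On the transfer ellipse at r₁, vis-viva equation gives v_p = √[μ(2/r₁ − 1/a_t)] = 37.047 km/s.
First burn Δv₁ = |v_p − v₁| = 7.701 km/s.
At r₂, v₂ = √(μ/r₂) = 14.8176 km/s.
Transfer-orbit speed at r₂: v_a = √[μ(2/r₂ − 1/a_t)] = 9.44514 km/s.
Second burn Δv₂ = |v₂ − v_a| = 5.372 km/s.
Total Δv = Δv₁ + Δv₂ = 13.07 km/s.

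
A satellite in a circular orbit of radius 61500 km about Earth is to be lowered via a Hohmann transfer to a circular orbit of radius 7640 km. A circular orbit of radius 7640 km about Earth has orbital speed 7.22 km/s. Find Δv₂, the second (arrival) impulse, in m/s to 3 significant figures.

From the circular-orbit relation v² = μ/r at r = 7640 km: μ = v²r = (7.22)² × 7640 = 3.98261×10^5 km³/s².
Semi-major axis of the transfer orbit: a_t = (61500 + 7640)/2 = 34570 km.
On the circular orbit at r = 7640 km, v_c = √(μ/r) = 7.220 km/s.
Transfer-orbit speed at the same r (vis-viva, a = a_t): v_t = √[μ(2/r − 1/a_t)] = 9.630 km/s.
Δv₂ = |v_t − v_c| = |9.630 − 7.220| = 2.410 km/s.

Δv₂ = 2410 m/s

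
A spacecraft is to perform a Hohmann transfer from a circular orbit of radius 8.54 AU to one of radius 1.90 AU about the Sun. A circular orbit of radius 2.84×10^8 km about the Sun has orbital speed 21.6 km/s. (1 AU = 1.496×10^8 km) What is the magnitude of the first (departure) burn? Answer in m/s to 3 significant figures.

Δv₁ = 4040 m/s

From the circular-orbit relation v² = μ/r at r = 2.84×10^8 km: μ = v²r = (21.6)² × 2.84×10^8 = 1.32503×10^11 km³/s².
In km: r₁ = 8.54 × 1.496×10^8 = 1.277584×10^9 km; r₂ = 1.90 × 1.496×10^8 = 2.8424×10^8 km.
Transfer-ellipse semi-major axis a_t = (r₁ + r₂)/2 = (1.277584×10^9 + 2.8424×10^8)/2 = 7.80912×10^8 km.
On the circular orbit at r = 1.277584×10^9 km, v_c = √(μ/r) = 10.184 km/s.
Transfer-orbit speed at the same r (vis-viva, a = a_t): v_t = √[μ(2/r − 1/a_t)] = 6.1441 km/s.
Δv₁ = |v_t − v_c| = |6.1441 − 10.184| = 4.040 km/s.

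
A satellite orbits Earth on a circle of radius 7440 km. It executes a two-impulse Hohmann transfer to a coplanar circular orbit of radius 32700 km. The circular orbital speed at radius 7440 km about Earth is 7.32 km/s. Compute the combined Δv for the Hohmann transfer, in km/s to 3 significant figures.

Δv = 3.39 km/s

From the circular-orbit relation v² = μ/r at r = 7440 km: μ = v²r = (7.32)² × 7440 = 3.98653×10^5 km³/s².
The Hohmann ellipse has a_t = (r₁ + r₂)/2 = 20070 km.
At r₁ the circular-orbit speed is v₁ = √(μ/r₁) = 7.3200 km/s.
On the transfer ellipse at r₁, v² = μ(2/r − 1/a) gives v_p = √[μ(2/r₁ − 1/a_t)] = 9.3435 km/s.
First burn Δv₁ = |v_p − v₁| = 2.0235 km/s.
At r₂, v₂ = √(μ/r₂) = 3.4916 km/s.
Transfer-orbit speed at r₂: v_a = √[μ(2/r₂ − 1/a_t)] = 2.1259 km/s.
Second burn Δv₂ = |v₂ − v_a| = 1.3657 km/s.
Δv = Δv₁ + Δv₂ = 2.0235 + 1.3657 = 3.389 km/s.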